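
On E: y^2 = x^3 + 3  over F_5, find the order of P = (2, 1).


Compute successive multiples of P until we hit O:
  1P = (2, 1)
  2P = (2, 4)
  3P = O

ord(P) = 3


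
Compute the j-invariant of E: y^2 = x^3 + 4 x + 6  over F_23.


Delta = -16(4 a^3 + 27 b^2) mod 23 = 17
-1728 * (4 a)^3 = -1728 * (4*4)^3 mod 23 = 17
j = 17 * 17^(-1) mod 23 = 1

j = 1 (mod 23)


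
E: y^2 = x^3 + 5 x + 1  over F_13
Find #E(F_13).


For each x in F_13, count y with y^2 = x^3 + 5 x + 1 mod 13:
  x = 0: RHS = 1, y in [1, 12]  -> 2 point(s)
  x = 3: RHS = 4, y in [2, 11]  -> 2 point(s)
  x = 6: RHS = 0, y in [0]  -> 1 point(s)
  x = 11: RHS = 9, y in [3, 10]  -> 2 point(s)
Affine points: 7. Add the point at infinity: total = 8.

#E(F_13) = 8


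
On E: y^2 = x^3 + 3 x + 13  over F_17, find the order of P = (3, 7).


Compute successive multiples of P until we hit O:
  1P = (3, 7)
  2P = (9, 2)
  3P = (9, 15)
  4P = (3, 10)
  5P = O

ord(P) = 5


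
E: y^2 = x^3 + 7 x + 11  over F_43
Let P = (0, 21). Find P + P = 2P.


Doubling: s = (3 x1^2 + a) / (2 y1)
s = (3*0^2 + 7) / (2*21) mod 43 = 36
x3 = s^2 - 2 x1 mod 43 = 36^2 - 2*0 = 6
y3 = s (x1 - x3) - y1 mod 43 = 36 * (0 - 6) - 21 = 21

2P = (6, 21)


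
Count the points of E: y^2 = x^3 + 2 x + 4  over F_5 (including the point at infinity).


For each x in F_5, count y with y^2 = x^3 + 2 x + 4 mod 5:
  x = 0: RHS = 4, y in [2, 3]  -> 2 point(s)
  x = 2: RHS = 1, y in [1, 4]  -> 2 point(s)
  x = 4: RHS = 1, y in [1, 4]  -> 2 point(s)
Affine points: 6. Add the point at infinity: total = 7.

#E(F_5) = 7


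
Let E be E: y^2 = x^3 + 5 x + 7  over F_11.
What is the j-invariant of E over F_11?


Delta = -16(4 a^3 + 27 b^2) mod 11 = 4
-1728 * (4 a)^3 = -1728 * (4*5)^3 mod 11 = 8
j = 8 * 4^(-1) mod 11 = 2

j = 2 (mod 11)


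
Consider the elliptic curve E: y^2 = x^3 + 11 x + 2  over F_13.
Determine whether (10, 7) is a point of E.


Check whether y^2 = x^3 + 11 x + 2 (mod 13) for (x, y) = (10, 7).
LHS: y^2 = 7^2 mod 13 = 10
RHS: x^3 + 11 x + 2 = 10^3 + 11*10 + 2 mod 13 = 7
LHS != RHS

No, not on the curve


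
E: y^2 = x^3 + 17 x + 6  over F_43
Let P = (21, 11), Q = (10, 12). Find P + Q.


P != Q, so use the chord formula.
s = (y2 - y1) / (x2 - x1) = (1) / (32) mod 43 = 39
x3 = s^2 - x1 - x2 mod 43 = 39^2 - 21 - 10 = 28
y3 = s (x1 - x3) - y1 mod 43 = 39 * (21 - 28) - 11 = 17

P + Q = (28, 17)


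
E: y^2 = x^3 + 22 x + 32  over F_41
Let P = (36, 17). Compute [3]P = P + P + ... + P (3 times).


k = 3 = 11_2 (binary, LSB first: 11)
Double-and-add from P = (36, 17):
  bit 0 = 1: acc = O + (36, 17) = (36, 17)
  bit 1 = 1: acc = (36, 17) + (33, 0) = (36, 24)

3P = (36, 24)


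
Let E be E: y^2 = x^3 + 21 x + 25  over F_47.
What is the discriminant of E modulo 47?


4 a^3 + 27 b^2 = 4*21^3 + 27*25^2 = 37044 + 16875 = 53919
Delta = -16 * (53919) = -862704
Delta mod 47 = 28

Delta = 28 (mod 47)


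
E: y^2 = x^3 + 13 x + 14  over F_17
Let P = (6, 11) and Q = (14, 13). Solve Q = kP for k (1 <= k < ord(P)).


Enumerate multiples of P until we hit Q = (14, 13):
  1P = (6, 11)
  2P = (14, 13)
Match found at i = 2.

k = 2


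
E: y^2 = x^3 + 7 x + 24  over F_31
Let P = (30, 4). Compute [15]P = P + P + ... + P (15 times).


k = 15 = 1111_2 (binary, LSB first: 1111)
Double-and-add from P = (30, 4):
  bit 0 = 1: acc = O + (30, 4) = (30, 4)
  bit 1 = 1: acc = (30, 4) + (21, 15) = (19, 17)
  bit 2 = 1: acc = (19, 17) + (29, 23) = (28, 21)
  bit 3 = 1: acc = (28, 21) + (22, 21) = (12, 10)

15P = (12, 10)


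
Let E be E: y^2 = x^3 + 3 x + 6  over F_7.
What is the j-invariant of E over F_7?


Delta = -16(4 a^3 + 27 b^2) mod 7 = 3
-1728 * (4 a)^3 = -1728 * (4*3)^3 mod 7 = 6
j = 6 * 3^(-1) mod 7 = 2

j = 2 (mod 7)


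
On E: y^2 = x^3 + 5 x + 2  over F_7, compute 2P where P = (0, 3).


Doubling: s = (3 x1^2 + a) / (2 y1)
s = (3*0^2 + 5) / (2*3) mod 7 = 2
x3 = s^2 - 2 x1 mod 7 = 2^2 - 2*0 = 4
y3 = s (x1 - x3) - y1 mod 7 = 2 * (0 - 4) - 3 = 3

2P = (4, 3)


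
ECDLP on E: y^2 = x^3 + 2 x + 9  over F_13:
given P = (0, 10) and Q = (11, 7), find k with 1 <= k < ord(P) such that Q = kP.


Enumerate multiples of P until we hit Q = (11, 7):
  1P = (0, 10)
  2P = (3, 4)
  3P = (1, 5)
  4P = (11, 6)
  5P = (6, 4)
  6P = (8, 11)
  7P = (4, 9)
  8P = (5, 1)
  9P = (5, 12)
  10P = (4, 4)
  11P = (8, 2)
  12P = (6, 9)
  13P = (11, 7)
Match found at i = 13.

k = 13


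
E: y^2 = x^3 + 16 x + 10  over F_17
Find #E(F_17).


For each x in F_17, count y with y^2 = x^3 + 16 x + 10 mod 17:
  x = 2: RHS = 16, y in [4, 13]  -> 2 point(s)
  x = 3: RHS = 0, y in [0]  -> 1 point(s)
  x = 4: RHS = 2, y in [6, 11]  -> 2 point(s)
  x = 6: RHS = 16, y in [4, 13]  -> 2 point(s)
  x = 8: RHS = 4, y in [2, 15]  -> 2 point(s)
  x = 9: RHS = 16, y in [4, 13]  -> 2 point(s)
  x = 11: RHS = 4, y in [2, 15]  -> 2 point(s)
  x = 12: RHS = 9, y in [3, 14]  -> 2 point(s)
  x = 13: RHS = 1, y in [1, 16]  -> 2 point(s)
  x = 15: RHS = 4, y in [2, 15]  -> 2 point(s)
Affine points: 19. Add the point at infinity: total = 20.

#E(F_17) = 20


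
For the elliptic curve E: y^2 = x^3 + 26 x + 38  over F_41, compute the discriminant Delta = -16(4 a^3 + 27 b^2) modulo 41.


4 a^3 + 27 b^2 = 4*26^3 + 27*38^2 = 70304 + 38988 = 109292
Delta = -16 * (109292) = -1748672
Delta mod 41 = 19

Delta = 19 (mod 41)


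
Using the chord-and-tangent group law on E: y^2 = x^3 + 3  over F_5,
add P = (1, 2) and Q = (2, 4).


P != Q, so use the chord formula.
s = (y2 - y1) / (x2 - x1) = (2) / (1) mod 5 = 2
x3 = s^2 - x1 - x2 mod 5 = 2^2 - 1 - 2 = 1
y3 = s (x1 - x3) - y1 mod 5 = 2 * (1 - 1) - 2 = 3

P + Q = (1, 3)


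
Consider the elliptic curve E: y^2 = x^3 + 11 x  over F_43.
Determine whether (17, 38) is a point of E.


Check whether y^2 = x^3 + 11 x + 0 (mod 43) for (x, y) = (17, 38).
LHS: y^2 = 38^2 mod 43 = 25
RHS: x^3 + 11 x + 0 = 17^3 + 11*17 + 0 mod 43 = 26
LHS != RHS

No, not on the curve


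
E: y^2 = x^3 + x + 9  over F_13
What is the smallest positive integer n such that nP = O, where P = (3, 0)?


Compute successive multiples of P until we hit O:
  1P = (3, 0)
  2P = O

ord(P) = 2


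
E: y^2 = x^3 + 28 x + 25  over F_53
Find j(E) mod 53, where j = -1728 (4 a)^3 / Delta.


Delta = -16(4 a^3 + 27 b^2) mod 53 = 31
-1728 * (4 a)^3 = -1728 * (4*28)^3 mod 53 = 31
j = 31 * 31^(-1) mod 53 = 1

j = 1 (mod 53)


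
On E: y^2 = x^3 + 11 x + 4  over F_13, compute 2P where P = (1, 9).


Doubling: s = (3 x1^2 + a) / (2 y1)
s = (3*1^2 + 11) / (2*9) mod 13 = 8
x3 = s^2 - 2 x1 mod 13 = 8^2 - 2*1 = 10
y3 = s (x1 - x3) - y1 mod 13 = 8 * (1 - 10) - 9 = 10

2P = (10, 10)


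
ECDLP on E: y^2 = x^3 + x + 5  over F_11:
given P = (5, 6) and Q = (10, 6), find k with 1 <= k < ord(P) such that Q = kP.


Enumerate multiples of P until we hit Q = (10, 6):
  1P = (5, 6)
  2P = (2, 2)
  3P = (7, 6)
  4P = (10, 5)
  5P = (0, 4)
  6P = (0, 7)
  7P = (10, 6)
Match found at i = 7.

k = 7


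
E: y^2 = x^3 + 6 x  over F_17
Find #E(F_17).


For each x in F_17, count y with y^2 = x^3 + 6 x + 0 mod 17:
  x = 0: RHS = 0, y in [0]  -> 1 point(s)
  x = 5: RHS = 2, y in [6, 11]  -> 2 point(s)
  x = 8: RHS = 16, y in [4, 13]  -> 2 point(s)
  x = 9: RHS = 1, y in [1, 16]  -> 2 point(s)
  x = 12: RHS = 15, y in [7, 10]  -> 2 point(s)
Affine points: 9. Add the point at infinity: total = 10.

#E(F_17) = 10


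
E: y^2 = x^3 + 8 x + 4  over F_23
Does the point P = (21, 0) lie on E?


Check whether y^2 = x^3 + 8 x + 4 (mod 23) for (x, y) = (21, 0).
LHS: y^2 = 0^2 mod 23 = 0
RHS: x^3 + 8 x + 4 = 21^3 + 8*21 + 4 mod 23 = 3
LHS != RHS

No, not on the curve


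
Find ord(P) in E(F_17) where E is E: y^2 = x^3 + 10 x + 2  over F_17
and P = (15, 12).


Compute successive multiples of P until we hit O:
  1P = (15, 12)
  2P = (0, 6)
  3P = (11, 10)
  4P = (4, 2)
  5P = (14, 9)
  6P = (14, 8)
  7P = (4, 15)
  8P = (11, 7)
  ... (continuing to 11P)
  11P = O

ord(P) = 11


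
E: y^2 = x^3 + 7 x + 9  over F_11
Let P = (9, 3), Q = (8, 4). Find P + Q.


P != Q, so use the chord formula.
s = (y2 - y1) / (x2 - x1) = (1) / (10) mod 11 = 10
x3 = s^2 - x1 - x2 mod 11 = 10^2 - 9 - 8 = 6
y3 = s (x1 - x3) - y1 mod 11 = 10 * (9 - 6) - 3 = 5

P + Q = (6, 5)


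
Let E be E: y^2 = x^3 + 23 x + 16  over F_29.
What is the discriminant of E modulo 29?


4 a^3 + 27 b^2 = 4*23^3 + 27*16^2 = 48668 + 6912 = 55580
Delta = -16 * (55580) = -889280
Delta mod 29 = 5

Delta = 5 (mod 29)


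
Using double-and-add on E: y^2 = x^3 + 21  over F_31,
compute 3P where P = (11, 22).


k = 3 = 11_2 (binary, LSB first: 11)
Double-and-add from P = (11, 22):
  bit 0 = 1: acc = O + (11, 22) = (11, 22)
  bit 1 = 1: acc = (11, 22) + (17, 6) = (17, 25)

3P = (17, 25)


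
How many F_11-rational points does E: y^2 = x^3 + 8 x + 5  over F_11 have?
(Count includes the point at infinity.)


For each x in F_11, count y with y^2 = x^3 + 8 x + 5 mod 11:
  x = 0: RHS = 5, y in [4, 7]  -> 2 point(s)
  x = 1: RHS = 3, y in [5, 6]  -> 2 point(s)
  x = 3: RHS = 1, y in [1, 10]  -> 2 point(s)
  x = 5: RHS = 5, y in [4, 7]  -> 2 point(s)
  x = 6: RHS = 5, y in [4, 7]  -> 2 point(s)
  x = 8: RHS = 9, y in [3, 8]  -> 2 point(s)
  x = 9: RHS = 3, y in [5, 6]  -> 2 point(s)
Affine points: 14. Add the point at infinity: total = 15.

#E(F_11) = 15


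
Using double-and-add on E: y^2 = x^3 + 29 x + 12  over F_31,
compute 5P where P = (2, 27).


k = 5 = 101_2 (binary, LSB first: 101)
Double-and-add from P = (2, 27):
  bit 0 = 1: acc = O + (2, 27) = (2, 27)
  bit 1 = 0: acc unchanged = (2, 27)
  bit 2 = 1: acc = (2, 27) + (11, 9) = (22, 13)

5P = (22, 13)


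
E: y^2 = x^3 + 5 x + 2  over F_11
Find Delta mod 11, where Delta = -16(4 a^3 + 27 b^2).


4 a^3 + 27 b^2 = 4*5^3 + 27*2^2 = 500 + 108 = 608
Delta = -16 * (608) = -9728
Delta mod 11 = 7

Delta = 7 (mod 11)


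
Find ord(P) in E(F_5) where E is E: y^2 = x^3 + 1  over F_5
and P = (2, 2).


Compute successive multiples of P until we hit O:
  1P = (2, 2)
  2P = (0, 4)
  3P = (4, 0)
  4P = (0, 1)
  5P = (2, 3)
  6P = O

ord(P) = 6


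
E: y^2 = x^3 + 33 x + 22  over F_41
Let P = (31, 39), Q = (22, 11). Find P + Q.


P != Q, so use the chord formula.
s = (y2 - y1) / (x2 - x1) = (13) / (32) mod 41 = 35
x3 = s^2 - x1 - x2 mod 41 = 35^2 - 31 - 22 = 24
y3 = s (x1 - x3) - y1 mod 41 = 35 * (31 - 24) - 39 = 1

P + Q = (24, 1)


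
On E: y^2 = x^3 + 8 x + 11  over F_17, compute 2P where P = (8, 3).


Doubling: s = (3 x1^2 + a) / (2 y1)
s = (3*8^2 + 8) / (2*3) mod 17 = 5
x3 = s^2 - 2 x1 mod 17 = 5^2 - 2*8 = 9
y3 = s (x1 - x3) - y1 mod 17 = 5 * (8 - 9) - 3 = 9

2P = (9, 9)


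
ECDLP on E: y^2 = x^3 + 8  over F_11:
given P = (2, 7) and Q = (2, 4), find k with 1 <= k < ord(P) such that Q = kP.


Enumerate multiples of P until we hit Q = (2, 4):
  1P = (2, 7)
  2P = (1, 8)
  3P = (9, 0)
  4P = (1, 3)
  5P = (2, 4)
Match found at i = 5.

k = 5


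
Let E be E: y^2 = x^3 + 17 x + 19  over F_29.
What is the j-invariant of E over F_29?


Delta = -16(4 a^3 + 27 b^2) mod 29 = 25
-1728 * (4 a)^3 = -1728 * (4*17)^3 mod 29 = 23
j = 23 * 25^(-1) mod 29 = 16

j = 16 (mod 29)


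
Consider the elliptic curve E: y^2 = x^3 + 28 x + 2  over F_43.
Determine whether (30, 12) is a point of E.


Check whether y^2 = x^3 + 28 x + 2 (mod 43) for (x, y) = (30, 12).
LHS: y^2 = 12^2 mod 43 = 15
RHS: x^3 + 28 x + 2 = 30^3 + 28*30 + 2 mod 43 = 21
LHS != RHS

No, not on the curve


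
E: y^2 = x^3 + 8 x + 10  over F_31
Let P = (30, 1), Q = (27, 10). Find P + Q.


P != Q, so use the chord formula.
s = (y2 - y1) / (x2 - x1) = (9) / (28) mod 31 = 28
x3 = s^2 - x1 - x2 mod 31 = 28^2 - 30 - 27 = 14
y3 = s (x1 - x3) - y1 mod 31 = 28 * (30 - 14) - 1 = 13

P + Q = (14, 13)


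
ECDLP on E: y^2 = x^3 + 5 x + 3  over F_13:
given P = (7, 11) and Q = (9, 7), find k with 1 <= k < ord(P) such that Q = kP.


Enumerate multiples of P until we hit Q = (9, 7):
  1P = (7, 11)
  2P = (0, 9)
  3P = (9, 7)
Match found at i = 3.

k = 3


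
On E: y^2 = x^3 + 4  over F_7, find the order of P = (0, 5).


Compute successive multiples of P until we hit O:
  1P = (0, 5)
  2P = (0, 2)
  3P = O

ord(P) = 3


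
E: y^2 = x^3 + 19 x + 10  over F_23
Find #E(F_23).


For each x in F_23, count y with y^2 = x^3 + 19 x + 10 mod 23:
  x = 3: RHS = 2, y in [5, 18]  -> 2 point(s)
  x = 4: RHS = 12, y in [9, 14]  -> 2 point(s)
  x = 5: RHS = 0, y in [0]  -> 1 point(s)
  x = 6: RHS = 18, y in [8, 15]  -> 2 point(s)
  x = 7: RHS = 3, y in [7, 16]  -> 2 point(s)
  x = 9: RHS = 13, y in [6, 17]  -> 2 point(s)
  x = 10: RHS = 4, y in [2, 21]  -> 2 point(s)
  x = 11: RHS = 9, y in [3, 20]  -> 2 point(s)
  x = 13: RHS = 16, y in [4, 19]  -> 2 point(s)
  x = 15: RHS = 13, y in [6, 17]  -> 2 point(s)
  x = 17: RHS = 2, y in [5, 18]  -> 2 point(s)
  x = 19: RHS = 8, y in [10, 13]  -> 2 point(s)
  x = 20: RHS = 18, y in [8, 15]  -> 2 point(s)
  x = 22: RHS = 13, y in [6, 17]  -> 2 point(s)
Affine points: 27. Add the point at infinity: total = 28.

#E(F_23) = 28


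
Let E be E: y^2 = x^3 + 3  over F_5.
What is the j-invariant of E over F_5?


Delta = -16(4 a^3 + 27 b^2) mod 5 = 2
-1728 * (4 a)^3 = -1728 * (4*0)^3 mod 5 = 0
j = 0 * 2^(-1) mod 5 = 0

j = 0 (mod 5)


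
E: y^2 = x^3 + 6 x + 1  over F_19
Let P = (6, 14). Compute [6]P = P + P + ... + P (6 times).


k = 6 = 110_2 (binary, LSB first: 011)
Double-and-add from P = (6, 14):
  bit 0 = 0: acc unchanged = O
  bit 1 = 1: acc = O + (7, 5) = (7, 5)
  bit 2 = 1: acc = (7, 5) + (9, 10) = (14, 6)

6P = (14, 6)


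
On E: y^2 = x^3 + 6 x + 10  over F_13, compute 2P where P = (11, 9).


Doubling: s = (3 x1^2 + a) / (2 y1)
s = (3*11^2 + 6) / (2*9) mod 13 = 1
x3 = s^2 - 2 x1 mod 13 = 1^2 - 2*11 = 5
y3 = s (x1 - x3) - y1 mod 13 = 1 * (11 - 5) - 9 = 10

2P = (5, 10)


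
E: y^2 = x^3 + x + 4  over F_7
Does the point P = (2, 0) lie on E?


Check whether y^2 = x^3 + 1 x + 4 (mod 7) for (x, y) = (2, 0).
LHS: y^2 = 0^2 mod 7 = 0
RHS: x^3 + 1 x + 4 = 2^3 + 1*2 + 4 mod 7 = 0
LHS = RHS

Yes, on the curve


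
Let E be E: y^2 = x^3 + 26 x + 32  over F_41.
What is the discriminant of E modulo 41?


4 a^3 + 27 b^2 = 4*26^3 + 27*32^2 = 70304 + 27648 = 97952
Delta = -16 * (97952) = -1567232
Delta mod 41 = 34

Delta = 34 (mod 41)


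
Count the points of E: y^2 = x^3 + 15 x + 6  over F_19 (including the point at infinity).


For each x in F_19, count y with y^2 = x^3 + 15 x + 6 mod 19:
  x = 0: RHS = 6, y in [5, 14]  -> 2 point(s)
  x = 2: RHS = 6, y in [5, 14]  -> 2 point(s)
  x = 4: RHS = 16, y in [4, 15]  -> 2 point(s)
  x = 5: RHS = 16, y in [4, 15]  -> 2 point(s)
  x = 7: RHS = 17, y in [6, 13]  -> 2 point(s)
  x = 8: RHS = 11, y in [7, 12]  -> 2 point(s)
  x = 10: RHS = 16, y in [4, 15]  -> 2 point(s)
  x = 11: RHS = 1, y in [1, 18]  -> 2 point(s)
  x = 13: RHS = 4, y in [2, 17]  -> 2 point(s)
  x = 17: RHS = 6, y in [5, 14]  -> 2 point(s)
  x = 18: RHS = 9, y in [3, 16]  -> 2 point(s)
Affine points: 22. Add the point at infinity: total = 23.

#E(F_19) = 23


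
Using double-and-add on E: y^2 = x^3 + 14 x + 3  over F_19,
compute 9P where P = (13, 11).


k = 9 = 1001_2 (binary, LSB first: 1001)
Double-and-add from P = (13, 11):
  bit 0 = 1: acc = O + (13, 11) = (13, 11)
  bit 1 = 0: acc unchanged = (13, 11)
  bit 2 = 0: acc unchanged = (13, 11)
  bit 3 = 1: acc = (13, 11) + (17, 9) = (13, 8)

9P = (13, 8)


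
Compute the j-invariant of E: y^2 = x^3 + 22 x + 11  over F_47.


Delta = -16(4 a^3 + 27 b^2) mod 47 = 20
-1728 * (4 a)^3 = -1728 * (4*22)^3 mod 47 = 21
j = 21 * 20^(-1) mod 47 = 41

j = 41 (mod 47)


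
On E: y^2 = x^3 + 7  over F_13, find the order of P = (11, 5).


Compute successive multiples of P until we hit O:
  1P = (11, 5)
  2P = (7, 5)
  3P = (8, 8)
  4P = (8, 5)
  5P = (7, 8)
  6P = (11, 8)
  7P = O

ord(P) = 7


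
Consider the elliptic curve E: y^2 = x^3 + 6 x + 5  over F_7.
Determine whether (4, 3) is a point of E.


Check whether y^2 = x^3 + 6 x + 5 (mod 7) for (x, y) = (4, 3).
LHS: y^2 = 3^2 mod 7 = 2
RHS: x^3 + 6 x + 5 = 4^3 + 6*4 + 5 mod 7 = 2
LHS = RHS

Yes, on the curve


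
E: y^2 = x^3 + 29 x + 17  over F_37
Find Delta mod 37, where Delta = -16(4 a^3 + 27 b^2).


4 a^3 + 27 b^2 = 4*29^3 + 27*17^2 = 97556 + 7803 = 105359
Delta = -16 * (105359) = -1685744
Delta mod 37 = 13

Delta = 13 (mod 37)


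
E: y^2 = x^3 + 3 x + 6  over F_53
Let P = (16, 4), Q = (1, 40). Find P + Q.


P != Q, so use the chord formula.
s = (y2 - y1) / (x2 - x1) = (36) / (38) mod 53 = 40
x3 = s^2 - x1 - x2 mod 53 = 40^2 - 16 - 1 = 46
y3 = s (x1 - x3) - y1 mod 53 = 40 * (16 - 46) - 4 = 15

P + Q = (46, 15)


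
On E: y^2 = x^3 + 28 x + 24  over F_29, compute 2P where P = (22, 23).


Doubling: s = (3 x1^2 + a) / (2 y1)
s = (3*22^2 + 28) / (2*23) mod 29 = 12
x3 = s^2 - 2 x1 mod 29 = 12^2 - 2*22 = 13
y3 = s (x1 - x3) - y1 mod 29 = 12 * (22 - 13) - 23 = 27

2P = (13, 27)


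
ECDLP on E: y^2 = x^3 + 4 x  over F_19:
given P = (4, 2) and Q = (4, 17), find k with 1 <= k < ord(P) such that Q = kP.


Enumerate multiples of P until we hit Q = (4, 17):
  1P = (4, 2)
  2P = (9, 9)
  3P = (11, 11)
  4P = (1, 10)
  5P = (0, 0)
  6P = (1, 9)
  7P = (11, 8)
  8P = (9, 10)
  9P = (4, 17)
Match found at i = 9.

k = 9


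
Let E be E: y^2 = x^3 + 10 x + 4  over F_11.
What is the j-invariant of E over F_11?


Delta = -16(4 a^3 + 27 b^2) mod 11 = 5
-1728 * (4 a)^3 = -1728 * (4*10)^3 mod 11 = 9
j = 9 * 5^(-1) mod 11 = 4

j = 4 (mod 11)


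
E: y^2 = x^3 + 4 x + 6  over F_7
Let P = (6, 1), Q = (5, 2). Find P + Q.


P != Q, so use the chord formula.
s = (y2 - y1) / (x2 - x1) = (1) / (6) mod 7 = 6
x3 = s^2 - x1 - x2 mod 7 = 6^2 - 6 - 5 = 4
y3 = s (x1 - x3) - y1 mod 7 = 6 * (6 - 4) - 1 = 4

P + Q = (4, 4)


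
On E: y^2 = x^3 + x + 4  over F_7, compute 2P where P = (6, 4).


Doubling: s = (3 x1^2 + a) / (2 y1)
s = (3*6^2 + 1) / (2*4) mod 7 = 4
x3 = s^2 - 2 x1 mod 7 = 4^2 - 2*6 = 4
y3 = s (x1 - x3) - y1 mod 7 = 4 * (6 - 4) - 4 = 4

2P = (4, 4)


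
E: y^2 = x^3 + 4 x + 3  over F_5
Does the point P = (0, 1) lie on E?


Check whether y^2 = x^3 + 4 x + 3 (mod 5) for (x, y) = (0, 1).
LHS: y^2 = 1^2 mod 5 = 1
RHS: x^3 + 4 x + 3 = 0^3 + 4*0 + 3 mod 5 = 3
LHS != RHS

No, not on the curve


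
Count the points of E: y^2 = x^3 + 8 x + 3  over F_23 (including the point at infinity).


For each x in F_23, count y with y^2 = x^3 + 8 x + 3 mod 23:
  x = 0: RHS = 3, y in [7, 16]  -> 2 point(s)
  x = 1: RHS = 12, y in [9, 14]  -> 2 point(s)
  x = 2: RHS = 4, y in [2, 21]  -> 2 point(s)
  x = 3: RHS = 8, y in [10, 13]  -> 2 point(s)
  x = 8: RHS = 4, y in [2, 21]  -> 2 point(s)
  x = 10: RHS = 2, y in [5, 18]  -> 2 point(s)
  x = 13: RHS = 4, y in [2, 21]  -> 2 point(s)
  x = 15: RHS = 2, y in [5, 18]  -> 2 point(s)
  x = 16: RHS = 18, y in [8, 15]  -> 2 point(s)
  x = 21: RHS = 2, y in [5, 18]  -> 2 point(s)
Affine points: 20. Add the point at infinity: total = 21.

#E(F_23) = 21


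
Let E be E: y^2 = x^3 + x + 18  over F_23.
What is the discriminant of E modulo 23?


4 a^3 + 27 b^2 = 4*1^3 + 27*18^2 = 4 + 8748 = 8752
Delta = -16 * (8752) = -140032
Delta mod 23 = 15

Delta = 15 (mod 23)


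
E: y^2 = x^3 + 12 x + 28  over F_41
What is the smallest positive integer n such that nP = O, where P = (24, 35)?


Compute successive multiples of P until we hit O:
  1P = (24, 35)
  2P = (26, 9)
  3P = (37, 11)
  4P = (5, 34)
  5P = (17, 15)
  6P = (9, 2)
  7P = (3, 3)
  8P = (10, 0)
  ... (continuing to 16P)
  16P = O

ord(P) = 16


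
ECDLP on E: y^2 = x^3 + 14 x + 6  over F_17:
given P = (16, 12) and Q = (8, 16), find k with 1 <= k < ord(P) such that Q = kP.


Enumerate multiples of P until we hit Q = (8, 16):
  1P = (16, 12)
  2P = (2, 5)
  3P = (12, 7)
  4P = (15, 2)
  5P = (1, 2)
  6P = (8, 16)
Match found at i = 6.

k = 6


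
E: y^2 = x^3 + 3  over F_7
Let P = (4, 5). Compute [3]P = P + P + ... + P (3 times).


k = 3 = 11_2 (binary, LSB first: 11)
Double-and-add from P = (4, 5):
  bit 0 = 1: acc = O + (4, 5) = (4, 5)
  bit 1 = 1: acc = (4, 5) + (3, 4) = (1, 5)

3P = (1, 5)


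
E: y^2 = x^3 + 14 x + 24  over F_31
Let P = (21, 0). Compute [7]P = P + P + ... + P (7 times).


k = 7 = 111_2 (binary, LSB first: 111)
Double-and-add from P = (21, 0):
  bit 0 = 1: acc = O + (21, 0) = (21, 0)
  bit 1 = 1: acc = (21, 0) + O = (21, 0)
  bit 2 = 1: acc = (21, 0) + O = (21, 0)

7P = (21, 0)


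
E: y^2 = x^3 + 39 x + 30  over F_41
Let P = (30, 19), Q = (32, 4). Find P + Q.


P != Q, so use the chord formula.
s = (y2 - y1) / (x2 - x1) = (26) / (2) mod 41 = 13
x3 = s^2 - x1 - x2 mod 41 = 13^2 - 30 - 32 = 25
y3 = s (x1 - x3) - y1 mod 41 = 13 * (30 - 25) - 19 = 5

P + Q = (25, 5)


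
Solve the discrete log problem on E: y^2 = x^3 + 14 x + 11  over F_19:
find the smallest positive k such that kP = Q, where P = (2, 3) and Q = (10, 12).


Enumerate multiples of P until we hit Q = (10, 12):
  1P = (2, 3)
  2P = (0, 12)
  3P = (4, 6)
  4P = (1, 8)
  5P = (3, 2)
  6P = (15, 10)
  7P = (6, 8)
  8P = (9, 12)
  9P = (5, 4)
  10P = (10, 7)
  11P = (12, 11)
  12P = (14, 14)
  13P = (14, 5)
  14P = (12, 8)
  15P = (10, 12)
Match found at i = 15.

k = 15


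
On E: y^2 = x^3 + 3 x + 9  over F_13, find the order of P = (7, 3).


Compute successive multiples of P until we hit O:
  1P = (7, 3)
  2P = (0, 3)
  3P = (6, 10)
  4P = (10, 5)
  5P = (8, 5)
  6P = (2, 7)
  7P = (1, 0)
  8P = (2, 6)
  ... (continuing to 14P)
  14P = O

ord(P) = 14


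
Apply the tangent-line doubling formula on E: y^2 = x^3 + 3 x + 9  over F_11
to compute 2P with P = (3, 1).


Doubling: s = (3 x1^2 + a) / (2 y1)
s = (3*3^2 + 3) / (2*1) mod 11 = 4
x3 = s^2 - 2 x1 mod 11 = 4^2 - 2*3 = 10
y3 = s (x1 - x3) - y1 mod 11 = 4 * (3 - 10) - 1 = 4

2P = (10, 4)


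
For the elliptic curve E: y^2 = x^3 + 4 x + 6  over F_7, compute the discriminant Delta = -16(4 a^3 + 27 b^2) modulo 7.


4 a^3 + 27 b^2 = 4*4^3 + 27*6^2 = 256 + 972 = 1228
Delta = -16 * (1228) = -19648
Delta mod 7 = 1

Delta = 1 (mod 7)


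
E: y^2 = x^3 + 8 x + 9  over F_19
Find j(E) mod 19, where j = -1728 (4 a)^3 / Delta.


Delta = -16(4 a^3 + 27 b^2) mod 19 = 13
-1728 * (4 a)^3 = -1728 * (4*8)^3 mod 19 = 12
j = 12 * 13^(-1) mod 19 = 17

j = 17 (mod 19)


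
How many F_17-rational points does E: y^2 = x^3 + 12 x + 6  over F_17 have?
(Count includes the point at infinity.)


For each x in F_17, count y with y^2 = x^3 + 12 x + 6 mod 17:
  x = 1: RHS = 2, y in [6, 11]  -> 2 point(s)
  x = 2: RHS = 4, y in [2, 15]  -> 2 point(s)
  x = 3: RHS = 1, y in [1, 16]  -> 2 point(s)
  x = 4: RHS = 16, y in [4, 13]  -> 2 point(s)
  x = 5: RHS = 4, y in [2, 15]  -> 2 point(s)
  x = 7: RHS = 8, y in [5, 12]  -> 2 point(s)
  x = 8: RHS = 2, y in [6, 11]  -> 2 point(s)
  x = 10: RHS = 4, y in [2, 15]  -> 2 point(s)
  x = 12: RHS = 8, y in [5, 12]  -> 2 point(s)
  x = 13: RHS = 13, y in [8, 9]  -> 2 point(s)
  x = 15: RHS = 8, y in [5, 12]  -> 2 point(s)
Affine points: 22. Add the point at infinity: total = 23.

#E(F_17) = 23


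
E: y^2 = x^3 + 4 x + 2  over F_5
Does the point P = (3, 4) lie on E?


Check whether y^2 = x^3 + 4 x + 2 (mod 5) for (x, y) = (3, 4).
LHS: y^2 = 4^2 mod 5 = 1
RHS: x^3 + 4 x + 2 = 3^3 + 4*3 + 2 mod 5 = 1
LHS = RHS

Yes, on the curve


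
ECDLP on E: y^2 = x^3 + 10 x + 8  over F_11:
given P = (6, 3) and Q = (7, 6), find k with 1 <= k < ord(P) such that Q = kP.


Enumerate multiples of P until we hit Q = (7, 6):
  1P = (6, 3)
  2P = (2, 6)
  3P = (7, 6)
Match found at i = 3.

k = 3


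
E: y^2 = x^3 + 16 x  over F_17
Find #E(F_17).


For each x in F_17, count y with y^2 = x^3 + 16 x + 0 mod 17:
  x = 0: RHS = 0, y in [0]  -> 1 point(s)
  x = 1: RHS = 0, y in [0]  -> 1 point(s)
  x = 4: RHS = 9, y in [3, 14]  -> 2 point(s)
  x = 5: RHS = 1, y in [1, 16]  -> 2 point(s)
  x = 7: RHS = 13, y in [8, 9]  -> 2 point(s)
  x = 10: RHS = 4, y in [2, 15]  -> 2 point(s)
  x = 12: RHS = 16, y in [4, 13]  -> 2 point(s)
  x = 13: RHS = 8, y in [5, 12]  -> 2 point(s)
  x = 16: RHS = 0, y in [0]  -> 1 point(s)
Affine points: 15. Add the point at infinity: total = 16.

#E(F_17) = 16


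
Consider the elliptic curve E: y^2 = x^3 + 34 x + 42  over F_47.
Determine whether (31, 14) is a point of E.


Check whether y^2 = x^3 + 34 x + 42 (mod 47) for (x, y) = (31, 14).
LHS: y^2 = 14^2 mod 47 = 8
RHS: x^3 + 34 x + 42 = 31^3 + 34*31 + 42 mod 47 = 8
LHS = RHS

Yes, on the curve


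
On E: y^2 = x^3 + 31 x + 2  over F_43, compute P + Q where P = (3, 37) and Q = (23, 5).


P != Q, so use the chord formula.
s = (y2 - y1) / (x2 - x1) = (11) / (20) mod 43 = 7
x3 = s^2 - x1 - x2 mod 43 = 7^2 - 3 - 23 = 23
y3 = s (x1 - x3) - y1 mod 43 = 7 * (3 - 23) - 37 = 38

P + Q = (23, 38)


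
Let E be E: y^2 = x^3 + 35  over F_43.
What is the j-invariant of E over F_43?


Delta = -16(4 a^3 + 27 b^2) mod 43 = 1
-1728 * (4 a)^3 = -1728 * (4*0)^3 mod 43 = 0
j = 0 * 1^(-1) mod 43 = 0

j = 0 (mod 43)


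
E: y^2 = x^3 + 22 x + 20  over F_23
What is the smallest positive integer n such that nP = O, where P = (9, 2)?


Compute successive multiples of P until we hit O:
  1P = (9, 2)
  2P = (14, 6)
  3P = (8, 8)
  4P = (19, 12)
  5P = (19, 11)
  6P = (8, 15)
  7P = (14, 17)
  8P = (9, 21)
  ... (continuing to 9P)
  9P = O

ord(P) = 9


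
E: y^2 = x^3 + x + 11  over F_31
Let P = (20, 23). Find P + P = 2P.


Doubling: s = (3 x1^2 + a) / (2 y1)
s = (3*20^2 + 1) / (2*23) mod 31 = 16
x3 = s^2 - 2 x1 mod 31 = 16^2 - 2*20 = 30
y3 = s (x1 - x3) - y1 mod 31 = 16 * (20 - 30) - 23 = 3

2P = (30, 3)


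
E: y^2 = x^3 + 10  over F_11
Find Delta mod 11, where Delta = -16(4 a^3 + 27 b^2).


4 a^3 + 27 b^2 = 4*0^3 + 27*10^2 = 0 + 2700 = 2700
Delta = -16 * (2700) = -43200
Delta mod 11 = 8

Delta = 8 (mod 11)


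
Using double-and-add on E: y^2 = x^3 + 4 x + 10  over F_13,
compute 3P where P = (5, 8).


k = 3 = 11_2 (binary, LSB first: 11)
Double-and-add from P = (5, 8):
  bit 0 = 1: acc = O + (5, 8) = (5, 8)
  bit 1 = 1: acc = (5, 8) + (6, 9) = (3, 7)

3P = (3, 7)


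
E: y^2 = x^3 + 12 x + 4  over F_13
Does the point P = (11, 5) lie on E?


Check whether y^2 = x^3 + 12 x + 4 (mod 13) for (x, y) = (11, 5).
LHS: y^2 = 5^2 mod 13 = 12
RHS: x^3 + 12 x + 4 = 11^3 + 12*11 + 4 mod 13 = 11
LHS != RHS

No, not on the curve


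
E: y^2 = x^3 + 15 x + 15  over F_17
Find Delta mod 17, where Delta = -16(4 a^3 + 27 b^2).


4 a^3 + 27 b^2 = 4*15^3 + 27*15^2 = 13500 + 6075 = 19575
Delta = -16 * (19575) = -313200
Delta mod 17 = 8

Delta = 8 (mod 17)


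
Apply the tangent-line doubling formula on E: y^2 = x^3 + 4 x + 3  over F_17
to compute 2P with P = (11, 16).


Doubling: s = (3 x1^2 + a) / (2 y1)
s = (3*11^2 + 4) / (2*16) mod 17 = 12
x3 = s^2 - 2 x1 mod 17 = 12^2 - 2*11 = 3
y3 = s (x1 - x3) - y1 mod 17 = 12 * (11 - 3) - 16 = 12

2P = (3, 12)


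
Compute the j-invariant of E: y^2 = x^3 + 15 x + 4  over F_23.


Delta = -16(4 a^3 + 27 b^2) mod 23 = 4
-1728 * (4 a)^3 = -1728 * (4*15)^3 mod 23 = 2
j = 2 * 4^(-1) mod 23 = 12

j = 12 (mod 23)


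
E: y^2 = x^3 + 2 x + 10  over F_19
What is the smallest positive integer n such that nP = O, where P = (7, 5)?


Compute successive multiples of P until we hit O:
  1P = (7, 5)
  2P = (3, 9)
  3P = (10, 17)
  4P = (18, 8)
  5P = (17, 13)
  6P = (4, 5)
  7P = (8, 14)
  8P = (9, 15)
  ... (continuing to 17P)
  17P = O

ord(P) = 17


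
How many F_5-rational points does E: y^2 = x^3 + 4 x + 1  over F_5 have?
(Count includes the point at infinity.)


For each x in F_5, count y with y^2 = x^3 + 4 x + 1 mod 5:
  x = 0: RHS = 1, y in [1, 4]  -> 2 point(s)
  x = 1: RHS = 1, y in [1, 4]  -> 2 point(s)
  x = 3: RHS = 0, y in [0]  -> 1 point(s)
  x = 4: RHS = 1, y in [1, 4]  -> 2 point(s)
Affine points: 7. Add the point at infinity: total = 8.

#E(F_5) = 8


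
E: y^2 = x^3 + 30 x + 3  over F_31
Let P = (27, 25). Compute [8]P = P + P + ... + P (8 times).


k = 8 = 1000_2 (binary, LSB first: 0001)
Double-and-add from P = (27, 25):
  bit 0 = 0: acc unchanged = O
  bit 1 = 0: acc unchanged = O
  bit 2 = 0: acc unchanged = O
  bit 3 = 1: acc = O + (27, 6) = (27, 6)

8P = (27, 6)


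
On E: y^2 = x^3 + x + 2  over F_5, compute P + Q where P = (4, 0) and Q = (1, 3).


P != Q, so use the chord formula.
s = (y2 - y1) / (x2 - x1) = (3) / (2) mod 5 = 4
x3 = s^2 - x1 - x2 mod 5 = 4^2 - 4 - 1 = 1
y3 = s (x1 - x3) - y1 mod 5 = 4 * (4 - 1) - 0 = 2

P + Q = (1, 2)


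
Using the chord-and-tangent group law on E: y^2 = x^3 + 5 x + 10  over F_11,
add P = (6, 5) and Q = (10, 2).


P != Q, so use the chord formula.
s = (y2 - y1) / (x2 - x1) = (8) / (4) mod 11 = 2
x3 = s^2 - x1 - x2 mod 11 = 2^2 - 6 - 10 = 10
y3 = s (x1 - x3) - y1 mod 11 = 2 * (6 - 10) - 5 = 9

P + Q = (10, 9)


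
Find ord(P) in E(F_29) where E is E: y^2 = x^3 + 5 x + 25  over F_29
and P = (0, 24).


Compute successive multiples of P until we hit O:
  1P = (0, 24)
  2P = (22, 16)
  3P = (16, 24)
  4P = (13, 5)
  5P = (25, 17)
  6P = (27, 23)
  7P = (24, 22)
  8P = (4, 15)
  ... (continuing to 31P)
  31P = O

ord(P) = 31


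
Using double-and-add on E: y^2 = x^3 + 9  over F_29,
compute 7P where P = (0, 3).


k = 7 = 111_2 (binary, LSB first: 111)
Double-and-add from P = (0, 3):
  bit 0 = 1: acc = O + (0, 3) = (0, 3)
  bit 1 = 1: acc = (0, 3) + (0, 26) = O
  bit 2 = 1: acc = O + (0, 3) = (0, 3)

7P = (0, 3)


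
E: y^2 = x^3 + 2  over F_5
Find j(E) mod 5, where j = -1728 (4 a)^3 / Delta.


Delta = -16(4 a^3 + 27 b^2) mod 5 = 2
-1728 * (4 a)^3 = -1728 * (4*0)^3 mod 5 = 0
j = 0 * 2^(-1) mod 5 = 0

j = 0 (mod 5)


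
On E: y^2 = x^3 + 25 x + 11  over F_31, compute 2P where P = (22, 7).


Doubling: s = (3 x1^2 + a) / (2 y1)
s = (3*22^2 + 25) / (2*7) mod 31 = 28
x3 = s^2 - 2 x1 mod 31 = 28^2 - 2*22 = 27
y3 = s (x1 - x3) - y1 mod 31 = 28 * (22 - 27) - 7 = 8

2P = (27, 8)


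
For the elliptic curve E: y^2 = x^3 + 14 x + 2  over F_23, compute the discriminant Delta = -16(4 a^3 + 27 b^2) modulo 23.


4 a^3 + 27 b^2 = 4*14^3 + 27*2^2 = 10976 + 108 = 11084
Delta = -16 * (11084) = -177344
Delta mod 23 = 9

Delta = 9 (mod 23)


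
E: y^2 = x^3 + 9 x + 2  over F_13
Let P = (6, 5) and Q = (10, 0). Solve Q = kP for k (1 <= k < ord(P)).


Enumerate multiples of P until we hit Q = (10, 0):
  1P = (6, 5)
  2P = (1, 8)
  3P = (10, 0)
Match found at i = 3.

k = 3


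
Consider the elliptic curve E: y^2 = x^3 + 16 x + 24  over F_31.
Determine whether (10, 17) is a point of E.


Check whether y^2 = x^3 + 16 x + 24 (mod 31) for (x, y) = (10, 17).
LHS: y^2 = 17^2 mod 31 = 10
RHS: x^3 + 16 x + 24 = 10^3 + 16*10 + 24 mod 31 = 6
LHS != RHS

No, not on the curve


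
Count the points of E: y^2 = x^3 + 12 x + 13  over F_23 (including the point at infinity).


For each x in F_23, count y with y^2 = x^3 + 12 x + 13 mod 23:
  x = 0: RHS = 13, y in [6, 17]  -> 2 point(s)
  x = 1: RHS = 3, y in [7, 16]  -> 2 point(s)
  x = 6: RHS = 2, y in [5, 18]  -> 2 point(s)
  x = 7: RHS = 3, y in [7, 16]  -> 2 point(s)
  x = 8: RHS = 0, y in [0]  -> 1 point(s)
  x = 10: RHS = 6, y in [11, 12]  -> 2 point(s)
  x = 11: RHS = 4, y in [2, 21]  -> 2 point(s)
  x = 14: RHS = 4, y in [2, 21]  -> 2 point(s)
  x = 15: RHS = 3, y in [7, 16]  -> 2 point(s)
  x = 16: RHS = 0, y in [0]  -> 1 point(s)
  x = 17: RHS = 1, y in [1, 22]  -> 2 point(s)
  x = 18: RHS = 12, y in [9, 14]  -> 2 point(s)
  x = 19: RHS = 16, y in [4, 19]  -> 2 point(s)
  x = 21: RHS = 4, y in [2, 21]  -> 2 point(s)
  x = 22: RHS = 0, y in [0]  -> 1 point(s)
Affine points: 27. Add the point at infinity: total = 28.

#E(F_23) = 28


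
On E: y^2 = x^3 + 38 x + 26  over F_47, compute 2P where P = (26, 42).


Doubling: s = (3 x1^2 + a) / (2 y1)
s = (3*26^2 + 38) / (2*42) mod 47 = 19
x3 = s^2 - 2 x1 mod 47 = 19^2 - 2*26 = 27
y3 = s (x1 - x3) - y1 mod 47 = 19 * (26 - 27) - 42 = 33

2P = (27, 33)


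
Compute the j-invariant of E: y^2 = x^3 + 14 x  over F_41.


Delta = -16(4 a^3 + 27 b^2) mod 41 = 28
-1728 * (4 a)^3 = -1728 * (4*14)^3 mod 41 = 4
j = 4 * 28^(-1) mod 41 = 6

j = 6 (mod 41)


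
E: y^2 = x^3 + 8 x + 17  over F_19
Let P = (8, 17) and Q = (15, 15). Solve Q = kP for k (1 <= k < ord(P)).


Enumerate multiples of P until we hit Q = (15, 15):
  1P = (8, 17)
  2P = (14, 17)
  3P = (16, 2)
  4P = (0, 6)
  5P = (12, 6)
  6P = (3, 12)
  7P = (9, 1)
  8P = (11, 12)
  9P = (7, 13)
  10P = (1, 11)
  11P = (15, 15)
Match found at i = 11.

k = 11


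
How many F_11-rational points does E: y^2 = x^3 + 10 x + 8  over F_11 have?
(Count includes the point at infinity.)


For each x in F_11, count y with y^2 = x^3 + 10 x + 8 mod 11:
  x = 2: RHS = 3, y in [5, 6]  -> 2 point(s)
  x = 6: RHS = 9, y in [3, 8]  -> 2 point(s)
  x = 7: RHS = 3, y in [5, 6]  -> 2 point(s)
Affine points: 6. Add the point at infinity: total = 7.

#E(F_11) = 7


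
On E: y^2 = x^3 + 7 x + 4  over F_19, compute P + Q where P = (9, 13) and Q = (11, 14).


P != Q, so use the chord formula.
s = (y2 - y1) / (x2 - x1) = (1) / (2) mod 19 = 10
x3 = s^2 - x1 - x2 mod 19 = 10^2 - 9 - 11 = 4
y3 = s (x1 - x3) - y1 mod 19 = 10 * (9 - 4) - 13 = 18

P + Q = (4, 18)


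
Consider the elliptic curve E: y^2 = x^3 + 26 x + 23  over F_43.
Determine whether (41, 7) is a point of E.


Check whether y^2 = x^3 + 26 x + 23 (mod 43) for (x, y) = (41, 7).
LHS: y^2 = 7^2 mod 43 = 6
RHS: x^3 + 26 x + 23 = 41^3 + 26*41 + 23 mod 43 = 6
LHS = RHS

Yes, on the curve


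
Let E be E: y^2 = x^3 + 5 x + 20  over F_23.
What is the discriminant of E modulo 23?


4 a^3 + 27 b^2 = 4*5^3 + 27*20^2 = 500 + 10800 = 11300
Delta = -16 * (11300) = -180800
Delta mod 23 = 3

Delta = 3 (mod 23)


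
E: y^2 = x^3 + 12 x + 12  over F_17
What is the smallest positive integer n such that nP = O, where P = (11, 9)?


Compute successive multiples of P until we hit O:
  1P = (11, 9)
  2P = (13, 6)
  3P = (8, 12)
  4P = (16, 13)
  5P = (9, 13)
  6P = (1, 5)
  7P = (14, 0)
  8P = (1, 12)
  ... (continuing to 14P)
  14P = O

ord(P) = 14


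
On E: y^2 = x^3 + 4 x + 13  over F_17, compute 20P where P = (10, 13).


k = 20 = 10100_2 (binary, LSB first: 00101)
Double-and-add from P = (10, 13):
  bit 0 = 0: acc unchanged = O
  bit 1 = 0: acc unchanged = O
  bit 2 = 1: acc = O + (4, 5) = (4, 5)
  bit 3 = 0: acc unchanged = (4, 5)
  bit 4 = 1: acc = (4, 5) + (16, 12) = (1, 1)

20P = (1, 1)


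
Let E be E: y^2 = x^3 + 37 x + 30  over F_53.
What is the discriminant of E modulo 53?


4 a^3 + 27 b^2 = 4*37^3 + 27*30^2 = 202612 + 24300 = 226912
Delta = -16 * (226912) = -3630592
Delta mod 53 = 14

Delta = 14 (mod 53)


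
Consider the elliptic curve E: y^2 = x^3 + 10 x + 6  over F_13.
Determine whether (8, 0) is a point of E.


Check whether y^2 = x^3 + 10 x + 6 (mod 13) for (x, y) = (8, 0).
LHS: y^2 = 0^2 mod 13 = 0
RHS: x^3 + 10 x + 6 = 8^3 + 10*8 + 6 mod 13 = 0
LHS = RHS

Yes, on the curve


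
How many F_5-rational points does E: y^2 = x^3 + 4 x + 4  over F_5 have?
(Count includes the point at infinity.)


For each x in F_5, count y with y^2 = x^3 + 4 x + 4 mod 5:
  x = 0: RHS = 4, y in [2, 3]  -> 2 point(s)
  x = 1: RHS = 4, y in [2, 3]  -> 2 point(s)
  x = 2: RHS = 0, y in [0]  -> 1 point(s)
  x = 4: RHS = 4, y in [2, 3]  -> 2 point(s)
Affine points: 7. Add the point at infinity: total = 8.

#E(F_5) = 8


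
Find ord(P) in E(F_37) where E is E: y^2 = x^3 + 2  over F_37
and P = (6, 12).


Compute successive multiples of P until we hit O:
  1P = (6, 12)
  2P = (36, 1)
  3P = (2, 26)
  4P = (32, 5)
  5P = (15, 26)
  6P = (7, 7)
  7P = (12, 18)
  8P = (20, 11)
  ... (continuing to 49P)
  49P = O

ord(P) = 49


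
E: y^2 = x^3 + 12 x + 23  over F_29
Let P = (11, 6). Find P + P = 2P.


Doubling: s = (3 x1^2 + a) / (2 y1)
s = (3*11^2 + 12) / (2*6) mod 29 = 24
x3 = s^2 - 2 x1 mod 29 = 24^2 - 2*11 = 3
y3 = s (x1 - x3) - y1 mod 29 = 24 * (11 - 3) - 6 = 12

2P = (3, 12)


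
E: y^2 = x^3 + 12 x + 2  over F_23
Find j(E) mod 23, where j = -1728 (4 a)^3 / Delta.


Delta = -16(4 a^3 + 27 b^2) mod 23 = 12
-1728 * (4 a)^3 = -1728 * (4*12)^3 mod 23 = 22
j = 22 * 12^(-1) mod 23 = 21

j = 21 (mod 23)


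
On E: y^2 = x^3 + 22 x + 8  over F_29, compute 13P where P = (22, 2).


k = 13 = 1101_2 (binary, LSB first: 1011)
Double-and-add from P = (22, 2):
  bit 0 = 1: acc = O + (22, 2) = (22, 2)
  bit 1 = 0: acc unchanged = (22, 2)
  bit 2 = 1: acc = (22, 2) + (12, 12) = (25, 1)
  bit 3 = 1: acc = (25, 1) + (9, 23) = (20, 3)

13P = (20, 3)


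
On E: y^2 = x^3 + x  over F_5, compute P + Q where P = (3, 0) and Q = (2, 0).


P != Q, so use the chord formula.
s = (y2 - y1) / (x2 - x1) = (0) / (4) mod 5 = 0
x3 = s^2 - x1 - x2 mod 5 = 0^2 - 3 - 2 = 0
y3 = s (x1 - x3) - y1 mod 5 = 0 * (3 - 0) - 0 = 0

P + Q = (0, 0)


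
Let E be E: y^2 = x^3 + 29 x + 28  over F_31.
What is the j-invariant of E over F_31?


Delta = -16(4 a^3 + 27 b^2) mod 31 = 3
-1728 * (4 a)^3 = -1728 * (4*29)^3 mod 31 = 27
j = 27 * 3^(-1) mod 31 = 9

j = 9 (mod 31)


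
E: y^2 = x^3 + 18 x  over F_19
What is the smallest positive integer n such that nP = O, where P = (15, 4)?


Compute successive multiples of P until we hit O:
  1P = (15, 4)
  2P = (6, 18)
  3P = (3, 9)
  4P = (5, 14)
  5P = (0, 0)
  6P = (5, 5)
  7P = (3, 10)
  8P = (6, 1)
  ... (continuing to 10P)
  10P = O

ord(P) = 10


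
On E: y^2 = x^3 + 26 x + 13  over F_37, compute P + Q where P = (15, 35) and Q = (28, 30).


P != Q, so use the chord formula.
s = (y2 - y1) / (x2 - x1) = (32) / (13) mod 37 = 11
x3 = s^2 - x1 - x2 mod 37 = 11^2 - 15 - 28 = 4
y3 = s (x1 - x3) - y1 mod 37 = 11 * (15 - 4) - 35 = 12

P + Q = (4, 12)


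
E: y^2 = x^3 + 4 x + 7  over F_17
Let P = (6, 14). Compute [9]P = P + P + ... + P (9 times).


k = 9 = 1001_2 (binary, LSB first: 1001)
Double-and-add from P = (6, 14):
  bit 0 = 1: acc = O + (6, 14) = (6, 14)
  bit 1 = 0: acc unchanged = (6, 14)
  bit 2 = 0: acc unchanged = (6, 14)
  bit 3 = 1: acc = (6, 14) + (16, 11) = (16, 6)

9P = (16, 6)


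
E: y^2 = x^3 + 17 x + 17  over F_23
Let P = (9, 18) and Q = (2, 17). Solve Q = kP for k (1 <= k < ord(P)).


Enumerate multiples of P until we hit Q = (2, 17):
  1P = (9, 18)
  2P = (14, 20)
  3P = (2, 17)
Match found at i = 3.

k = 3


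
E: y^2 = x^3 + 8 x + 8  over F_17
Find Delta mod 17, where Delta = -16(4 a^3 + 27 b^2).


4 a^3 + 27 b^2 = 4*8^3 + 27*8^2 = 2048 + 1728 = 3776
Delta = -16 * (3776) = -60416
Delta mod 17 = 2

Delta = 2 (mod 17)


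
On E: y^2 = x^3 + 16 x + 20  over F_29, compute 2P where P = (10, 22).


Doubling: s = (3 x1^2 + a) / (2 y1)
s = (3*10^2 + 16) / (2*22) mod 29 = 23
x3 = s^2 - 2 x1 mod 29 = 23^2 - 2*10 = 16
y3 = s (x1 - x3) - y1 mod 29 = 23 * (10 - 16) - 22 = 14

2P = (16, 14)


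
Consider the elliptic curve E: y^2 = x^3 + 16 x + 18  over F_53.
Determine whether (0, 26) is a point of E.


Check whether y^2 = x^3 + 16 x + 18 (mod 53) for (x, y) = (0, 26).
LHS: y^2 = 26^2 mod 53 = 40
RHS: x^3 + 16 x + 18 = 0^3 + 16*0 + 18 mod 53 = 18
LHS != RHS

No, not on the curve


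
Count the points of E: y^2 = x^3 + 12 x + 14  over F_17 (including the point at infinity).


For each x in F_17, count y with y^2 = x^3 + 12 x + 14 mod 17:
  x = 3: RHS = 9, y in [3, 14]  -> 2 point(s)
  x = 6: RHS = 13, y in [8, 9]  -> 2 point(s)
  x = 7: RHS = 16, y in [4, 13]  -> 2 point(s)
  x = 9: RHS = 1, y in [1, 16]  -> 2 point(s)
  x = 11: RHS = 15, y in [7, 10]  -> 2 point(s)
  x = 12: RHS = 16, y in [4, 13]  -> 2 point(s)
  x = 13: RHS = 4, y in [2, 15]  -> 2 point(s)
  x = 14: RHS = 2, y in [6, 11]  -> 2 point(s)
  x = 15: RHS = 16, y in [4, 13]  -> 2 point(s)
  x = 16: RHS = 1, y in [1, 16]  -> 2 point(s)
Affine points: 20. Add the point at infinity: total = 21.

#E(F_17) = 21


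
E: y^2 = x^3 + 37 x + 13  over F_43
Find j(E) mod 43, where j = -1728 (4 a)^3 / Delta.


Delta = -16(4 a^3 + 27 b^2) mod 43 = 27
-1728 * (4 a)^3 = -1728 * (4*37)^3 mod 43 = 39
j = 39 * 27^(-1) mod 43 = 11

j = 11 (mod 43)


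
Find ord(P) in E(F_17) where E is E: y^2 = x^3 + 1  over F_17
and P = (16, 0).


Compute successive multiples of P until we hit O:
  1P = (16, 0)
  2P = O

ord(P) = 2
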